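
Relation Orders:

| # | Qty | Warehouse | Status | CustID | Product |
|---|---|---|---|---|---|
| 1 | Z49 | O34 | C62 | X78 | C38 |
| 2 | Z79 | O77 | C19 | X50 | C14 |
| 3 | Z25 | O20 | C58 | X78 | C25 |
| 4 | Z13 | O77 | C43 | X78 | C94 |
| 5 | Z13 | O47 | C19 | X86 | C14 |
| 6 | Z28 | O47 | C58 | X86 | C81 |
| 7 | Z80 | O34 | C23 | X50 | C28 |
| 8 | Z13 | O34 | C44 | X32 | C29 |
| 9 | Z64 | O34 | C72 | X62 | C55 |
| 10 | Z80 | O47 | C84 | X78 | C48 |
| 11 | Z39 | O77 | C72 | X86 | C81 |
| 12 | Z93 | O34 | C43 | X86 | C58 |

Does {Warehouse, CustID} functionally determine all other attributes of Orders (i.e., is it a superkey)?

Rows 5 and 6 have the same {Warehouse, CustID} value (Warehouse=O47, CustID=X86) but are distinct tuples, so {Warehouse, CustID} does not determine every attribute — not a superkey.

No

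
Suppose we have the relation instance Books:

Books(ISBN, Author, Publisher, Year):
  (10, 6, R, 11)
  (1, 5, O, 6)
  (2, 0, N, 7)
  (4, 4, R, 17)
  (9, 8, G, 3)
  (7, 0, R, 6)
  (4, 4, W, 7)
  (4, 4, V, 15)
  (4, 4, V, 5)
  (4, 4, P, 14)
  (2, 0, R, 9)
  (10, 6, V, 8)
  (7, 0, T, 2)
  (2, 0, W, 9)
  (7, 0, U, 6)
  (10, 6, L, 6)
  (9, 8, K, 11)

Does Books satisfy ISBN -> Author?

ISBN=10: 3 rows → Author = 6, 6, 6 ✓
ISBN=1: 1 row → Author = 5 ✓
ISBN=2: 3 rows → Author = 0, 0, 0 ✓
ISBN=4: 5 rows → Author = 4, 4, 4, 4, 4 ✓
ISBN=9: 2 rows → Author = 8, 8 ✓
ISBN=7: 3 rows → Author = 0, 0, 0 ✓
Every ISBN value is associated with a single Author value, so ISBN -> Author holds.

Yes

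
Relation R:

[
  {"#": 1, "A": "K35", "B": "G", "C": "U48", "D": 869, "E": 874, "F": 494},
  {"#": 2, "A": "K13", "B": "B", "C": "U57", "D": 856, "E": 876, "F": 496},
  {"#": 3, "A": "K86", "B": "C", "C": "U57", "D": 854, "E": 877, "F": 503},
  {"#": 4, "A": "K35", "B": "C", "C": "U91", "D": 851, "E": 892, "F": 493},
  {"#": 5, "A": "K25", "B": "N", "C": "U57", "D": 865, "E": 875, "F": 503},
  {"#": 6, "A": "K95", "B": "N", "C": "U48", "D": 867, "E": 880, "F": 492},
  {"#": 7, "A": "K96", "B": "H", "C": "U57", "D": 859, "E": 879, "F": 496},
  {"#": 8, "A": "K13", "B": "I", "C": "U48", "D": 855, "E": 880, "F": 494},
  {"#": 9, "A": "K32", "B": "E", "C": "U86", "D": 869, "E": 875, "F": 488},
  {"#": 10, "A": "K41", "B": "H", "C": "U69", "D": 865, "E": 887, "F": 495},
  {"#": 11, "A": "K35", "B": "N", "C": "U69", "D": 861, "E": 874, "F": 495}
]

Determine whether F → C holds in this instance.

F=494: rows 1, 8 → C = U48, U48 ✓
F=496: rows 2, 7 → C = U57, U57 ✓
F=503: rows 3, 5 → C = U57, U57 ✓
F=493: row 4 → C = U91 ✓
F=492: row 6 → C = U48 ✓
F=488: row 9 → C = U86 ✓
F=495: rows 10, 11 → C = U69, U69 ✓
Every F value is associated with a single C value, so F → C holds.

Yes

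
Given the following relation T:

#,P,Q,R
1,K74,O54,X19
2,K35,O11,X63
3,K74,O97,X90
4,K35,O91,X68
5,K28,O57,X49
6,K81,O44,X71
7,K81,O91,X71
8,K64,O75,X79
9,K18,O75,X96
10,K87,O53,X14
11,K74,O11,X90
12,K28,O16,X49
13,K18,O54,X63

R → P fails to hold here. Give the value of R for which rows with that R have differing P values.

R=X19: row 1 → P = K74 ✓
R=X63: rows 2, 13 → P takes values {K35, K18} — violation
R=X90: rows 3, 11 → P = K74, K74 ✓
R=X68: row 4 → P = K35 ✓
R=X49: rows 5, 12 → P = K28, K28 ✓
R=X71: rows 6, 7 → P = K81, K81 ✓
R=X79: row 8 → P = K64 ✓
R=X96: row 9 → P = K18 ✓
R=X14: row 10 → P = K87 ✓
The only R value with inconsistent P is R=X63.

X63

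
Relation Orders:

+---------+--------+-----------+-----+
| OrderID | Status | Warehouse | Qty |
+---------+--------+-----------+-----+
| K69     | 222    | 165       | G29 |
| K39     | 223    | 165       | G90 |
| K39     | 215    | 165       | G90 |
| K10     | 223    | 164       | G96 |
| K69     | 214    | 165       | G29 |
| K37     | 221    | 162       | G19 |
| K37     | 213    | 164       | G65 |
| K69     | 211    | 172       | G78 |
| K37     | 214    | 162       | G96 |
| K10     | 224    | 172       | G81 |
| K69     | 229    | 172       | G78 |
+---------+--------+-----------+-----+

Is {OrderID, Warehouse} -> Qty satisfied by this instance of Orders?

(OrderID=K69, Warehouse=165): 2 rows → Qty = G29, G29 ✓
(OrderID=K39, Warehouse=165): 2 rows → Qty = G90, G90 ✓
(OrderID=K10, Warehouse=164): 1 row → Qty = G96 ✓
(OrderID=K37, Warehouse=162): 2 rows → Qty takes values {G19, G96} — violation
(OrderID=K37, Warehouse=164): 1 row → Qty = G65 ✓
(OrderID=K69, Warehouse=172): 2 rows → Qty = G78, G78 ✓
(OrderID=K10, Warehouse=172): 1 row → Qty = G81 ✓
Two rows agree on {OrderID, Warehouse} but differ on Qty, so {OrderID, Warehouse} -> Qty does not hold.

No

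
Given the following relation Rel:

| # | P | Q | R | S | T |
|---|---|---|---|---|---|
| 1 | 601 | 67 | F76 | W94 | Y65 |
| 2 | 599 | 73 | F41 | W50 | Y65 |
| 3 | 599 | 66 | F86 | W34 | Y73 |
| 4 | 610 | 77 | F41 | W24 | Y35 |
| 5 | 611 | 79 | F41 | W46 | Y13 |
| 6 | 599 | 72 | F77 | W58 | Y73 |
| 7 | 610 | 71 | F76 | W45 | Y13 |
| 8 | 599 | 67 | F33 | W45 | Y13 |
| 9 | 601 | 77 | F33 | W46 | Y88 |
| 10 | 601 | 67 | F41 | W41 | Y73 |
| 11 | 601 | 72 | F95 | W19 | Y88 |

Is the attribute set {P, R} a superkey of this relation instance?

All 11 rows have distinct {P, R} values, so {P, R} → (all attributes) holds and {P, R} is a superkey.

Yes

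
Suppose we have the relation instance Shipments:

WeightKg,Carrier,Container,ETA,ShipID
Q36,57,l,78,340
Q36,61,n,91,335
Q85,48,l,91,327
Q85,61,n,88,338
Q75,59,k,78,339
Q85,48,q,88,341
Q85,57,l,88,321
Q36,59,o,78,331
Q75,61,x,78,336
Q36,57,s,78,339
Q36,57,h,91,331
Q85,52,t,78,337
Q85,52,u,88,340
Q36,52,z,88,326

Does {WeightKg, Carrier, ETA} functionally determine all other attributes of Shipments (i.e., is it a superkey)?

Two distinct rows share (WeightKg=Q36, Carrier=57, ETA=78), so {WeightKg, Carrier, ETA} does not determine every attribute — not a superkey.

No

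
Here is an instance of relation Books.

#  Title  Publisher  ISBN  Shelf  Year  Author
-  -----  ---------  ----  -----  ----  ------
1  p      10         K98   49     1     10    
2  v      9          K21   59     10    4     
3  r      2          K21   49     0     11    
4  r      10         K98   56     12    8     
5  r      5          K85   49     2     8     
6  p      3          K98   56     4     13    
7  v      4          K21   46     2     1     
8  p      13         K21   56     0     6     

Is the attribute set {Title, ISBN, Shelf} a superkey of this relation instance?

Yes

All 8 rows have distinct {Title, ISBN, Shelf} values, so {Title, ISBN, Shelf} → (all attributes) holds and {Title, ISBN, Shelf} is a superkey.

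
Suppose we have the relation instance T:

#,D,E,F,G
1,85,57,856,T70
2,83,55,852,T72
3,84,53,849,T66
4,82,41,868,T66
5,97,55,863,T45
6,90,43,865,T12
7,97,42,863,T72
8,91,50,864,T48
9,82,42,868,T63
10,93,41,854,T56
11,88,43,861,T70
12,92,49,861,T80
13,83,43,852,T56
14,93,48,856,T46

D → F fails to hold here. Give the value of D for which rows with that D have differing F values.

D=85: row 1 → F = 856 ✓
D=83: rows 2, 13 → F = 852, 852 ✓
D=84: row 3 → F = 849 ✓
D=82: rows 4, 9 → F = 868, 868 ✓
D=97: rows 5, 7 → F = 863, 863 ✓
D=90: row 6 → F = 865 ✓
D=91: row 8 → F = 864 ✓
D=93: rows 10, 14 → F takes values {854, 856} — violation
D=88: row 11 → F = 861 ✓
D=92: row 12 → F = 861 ✓
The only D value with inconsistent F is D=93.

93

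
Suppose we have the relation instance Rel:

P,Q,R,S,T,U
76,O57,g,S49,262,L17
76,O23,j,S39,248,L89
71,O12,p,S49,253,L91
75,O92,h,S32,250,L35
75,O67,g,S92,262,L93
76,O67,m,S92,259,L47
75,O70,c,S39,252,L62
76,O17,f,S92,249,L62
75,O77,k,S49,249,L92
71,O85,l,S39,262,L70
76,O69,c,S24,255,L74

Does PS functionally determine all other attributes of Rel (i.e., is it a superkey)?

Two distinct rows share (P=76, S=S92), so PS does not determine every attribute — not a superkey.

No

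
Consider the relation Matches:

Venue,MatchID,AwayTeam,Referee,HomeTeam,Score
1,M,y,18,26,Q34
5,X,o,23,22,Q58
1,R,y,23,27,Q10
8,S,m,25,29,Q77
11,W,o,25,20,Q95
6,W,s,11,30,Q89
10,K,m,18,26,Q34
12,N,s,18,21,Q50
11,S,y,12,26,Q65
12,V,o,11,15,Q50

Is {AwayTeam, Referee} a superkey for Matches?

All 10 rows have distinct {AwayTeam, Referee} values, so {AwayTeam, Referee} → (all attributes) holds and {AwayTeam, Referee} is a superkey.

Yes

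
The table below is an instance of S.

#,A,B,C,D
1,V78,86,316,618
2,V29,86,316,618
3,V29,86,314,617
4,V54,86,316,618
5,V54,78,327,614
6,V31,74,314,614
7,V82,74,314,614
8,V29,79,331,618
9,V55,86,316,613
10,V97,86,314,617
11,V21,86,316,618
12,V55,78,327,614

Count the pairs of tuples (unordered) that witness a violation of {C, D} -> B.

0

(C=316, D=618): all 4 rows agree on B — 0 pairs.
(C=314, D=617): all 2 rows agree on B — 0 pairs.
(C=327, D=614): all 2 rows agree on B — 0 pairs.
(C=314, D=614): all 2 rows agree on B — 0 pairs.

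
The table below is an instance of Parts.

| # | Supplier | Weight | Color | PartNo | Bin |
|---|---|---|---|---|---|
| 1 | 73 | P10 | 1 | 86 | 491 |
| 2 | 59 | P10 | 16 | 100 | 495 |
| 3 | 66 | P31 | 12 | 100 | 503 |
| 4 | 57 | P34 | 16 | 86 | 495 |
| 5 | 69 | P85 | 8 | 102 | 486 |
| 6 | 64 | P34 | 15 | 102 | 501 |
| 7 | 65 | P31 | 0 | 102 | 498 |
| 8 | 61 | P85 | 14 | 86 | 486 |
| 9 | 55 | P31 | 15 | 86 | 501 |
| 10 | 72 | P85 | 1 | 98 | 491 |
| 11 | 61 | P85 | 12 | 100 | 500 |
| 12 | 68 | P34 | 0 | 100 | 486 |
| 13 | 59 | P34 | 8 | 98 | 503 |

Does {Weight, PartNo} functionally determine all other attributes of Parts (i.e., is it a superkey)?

All 13 rows have distinct {Weight, PartNo} values, so {Weight, PartNo} → (all attributes) holds and {Weight, PartNo} is a superkey.

Yes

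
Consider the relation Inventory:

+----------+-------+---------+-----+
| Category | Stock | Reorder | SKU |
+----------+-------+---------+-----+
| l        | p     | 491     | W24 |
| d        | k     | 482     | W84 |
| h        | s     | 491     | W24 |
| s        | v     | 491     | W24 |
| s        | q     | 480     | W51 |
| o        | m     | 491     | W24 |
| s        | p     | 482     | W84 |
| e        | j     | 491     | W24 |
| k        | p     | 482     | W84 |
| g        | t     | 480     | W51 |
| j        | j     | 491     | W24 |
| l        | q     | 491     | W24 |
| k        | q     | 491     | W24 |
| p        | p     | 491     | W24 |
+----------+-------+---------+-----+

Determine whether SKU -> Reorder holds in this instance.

SKU=W24: 9 rows → Reorder = 491, 491, 491, 491, 491, 491, 491, 491, 491 ✓
SKU=W84: 3 rows → Reorder = 482, 482, 482 ✓
SKU=W51: 2 rows → Reorder = 480, 480 ✓
Every SKU value is associated with a single Reorder value, so SKU -> Reorder holds.

Yes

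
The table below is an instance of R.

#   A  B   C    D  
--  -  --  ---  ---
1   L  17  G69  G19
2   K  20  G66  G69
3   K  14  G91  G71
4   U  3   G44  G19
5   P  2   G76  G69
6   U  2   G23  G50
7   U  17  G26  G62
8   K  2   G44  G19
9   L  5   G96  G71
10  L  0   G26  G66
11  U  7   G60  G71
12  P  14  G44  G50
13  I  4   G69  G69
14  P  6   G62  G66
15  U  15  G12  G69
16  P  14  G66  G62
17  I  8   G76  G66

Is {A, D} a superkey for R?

All 17 rows have distinct {A, D} values, so {A, D} → (all attributes) holds and {A, D} is a superkey.

Yes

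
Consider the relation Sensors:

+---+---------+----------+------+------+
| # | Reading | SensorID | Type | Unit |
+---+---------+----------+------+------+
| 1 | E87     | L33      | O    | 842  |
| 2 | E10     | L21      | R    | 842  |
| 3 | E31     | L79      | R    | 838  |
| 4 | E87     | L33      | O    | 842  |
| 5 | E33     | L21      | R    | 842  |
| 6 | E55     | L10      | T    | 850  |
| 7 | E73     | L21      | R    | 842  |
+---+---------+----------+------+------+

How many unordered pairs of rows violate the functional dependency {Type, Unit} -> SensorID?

0

(Type=O, Unit=842): all 2 rows agree on SensorID — 0 pairs.
(Type=R, Unit=842): all 3 rows agree on SensorID — 0 pairs.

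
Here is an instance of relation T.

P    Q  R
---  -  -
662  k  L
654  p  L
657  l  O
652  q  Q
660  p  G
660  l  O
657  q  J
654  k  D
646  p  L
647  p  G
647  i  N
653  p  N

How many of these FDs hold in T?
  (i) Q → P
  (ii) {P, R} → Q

(i) Q → P: Q=k: 2 rows → P takes values {662, 654} — violation; Q=p: 5 rows → P takes values {654, 660, 646, 647, 653} — violation; Q=l: 2 rows → P takes values {657, 660} — violation; Q=q: 2 rows → P takes values {652, 657} — violation — fails.
(ii) {P, R} → Q: every LHS value maps to a single RHS value — holds.
1 of the 2 dependencies holds.

1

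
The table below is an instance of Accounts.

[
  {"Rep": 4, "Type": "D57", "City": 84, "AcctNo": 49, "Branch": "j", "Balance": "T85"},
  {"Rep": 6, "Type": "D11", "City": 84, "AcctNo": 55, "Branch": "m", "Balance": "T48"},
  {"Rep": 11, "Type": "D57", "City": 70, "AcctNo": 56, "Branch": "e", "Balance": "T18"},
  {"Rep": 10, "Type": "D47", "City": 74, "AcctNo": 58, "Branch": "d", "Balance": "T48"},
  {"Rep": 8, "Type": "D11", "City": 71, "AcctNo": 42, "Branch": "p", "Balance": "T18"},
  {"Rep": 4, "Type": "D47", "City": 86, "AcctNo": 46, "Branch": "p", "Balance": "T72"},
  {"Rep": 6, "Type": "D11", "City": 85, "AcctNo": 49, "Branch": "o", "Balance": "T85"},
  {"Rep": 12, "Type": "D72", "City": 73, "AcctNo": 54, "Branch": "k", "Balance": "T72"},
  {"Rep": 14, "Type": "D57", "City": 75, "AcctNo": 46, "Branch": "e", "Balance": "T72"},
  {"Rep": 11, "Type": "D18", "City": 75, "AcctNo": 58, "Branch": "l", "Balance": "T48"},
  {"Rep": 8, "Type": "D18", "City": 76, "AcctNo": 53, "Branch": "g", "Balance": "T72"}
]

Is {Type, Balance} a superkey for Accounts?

Yes

All 11 rows have distinct {Type, Balance} values, so {Type, Balance} → (all attributes) holds and {Type, Balance} is a superkey.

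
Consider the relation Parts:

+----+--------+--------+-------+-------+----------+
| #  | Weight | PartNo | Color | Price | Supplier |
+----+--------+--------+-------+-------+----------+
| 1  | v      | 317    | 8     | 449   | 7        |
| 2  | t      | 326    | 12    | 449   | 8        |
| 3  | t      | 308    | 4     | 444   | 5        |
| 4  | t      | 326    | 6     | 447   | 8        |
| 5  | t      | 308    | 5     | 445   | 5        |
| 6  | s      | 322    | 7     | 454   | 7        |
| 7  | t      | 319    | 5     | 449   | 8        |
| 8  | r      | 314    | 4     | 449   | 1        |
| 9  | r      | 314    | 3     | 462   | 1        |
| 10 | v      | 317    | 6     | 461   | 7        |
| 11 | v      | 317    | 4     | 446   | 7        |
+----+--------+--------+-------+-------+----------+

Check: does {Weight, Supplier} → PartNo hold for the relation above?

(Weight=v, Supplier=7): rows 1, 10, 11 → PartNo = 317, 317, 317 ✓
(Weight=t, Supplier=8): rows 2, 4, 7 → PartNo takes values {326, 319} — violation
(Weight=t, Supplier=5): rows 3, 5 → PartNo = 308, 308 ✓
(Weight=s, Supplier=7): row 6 → PartNo = 322 ✓
(Weight=r, Supplier=1): rows 8, 9 → PartNo = 314, 314 ✓
Two rows agree on {Weight, Supplier} but differ on PartNo, so {Weight, Supplier} → PartNo does not hold.

No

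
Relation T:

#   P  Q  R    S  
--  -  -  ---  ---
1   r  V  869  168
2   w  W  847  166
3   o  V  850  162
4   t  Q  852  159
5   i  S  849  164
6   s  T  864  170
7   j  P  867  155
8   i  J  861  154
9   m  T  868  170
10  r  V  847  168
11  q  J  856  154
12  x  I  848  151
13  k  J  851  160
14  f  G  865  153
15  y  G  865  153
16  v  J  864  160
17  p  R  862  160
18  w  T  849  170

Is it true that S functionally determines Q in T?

No

S=168: rows 1, 10 → Q = V, V ✓
S=166: row 2 → Q = W ✓
S=162: row 3 → Q = V ✓
S=159: row 4 → Q = Q ✓
S=164: row 5 → Q = S ✓
S=170: rows 6, 9, 18 → Q = T, T, T ✓
S=155: row 7 → Q = P ✓
S=154: rows 8, 11 → Q = J, J ✓
S=151: row 12 → Q = I ✓
S=160: rows 13, 16, 17 → Q takes values {J, R} — violation
S=153: rows 14, 15 → Q = G, G ✓
Two rows agree on S but differ on Q, so S → Q does not hold.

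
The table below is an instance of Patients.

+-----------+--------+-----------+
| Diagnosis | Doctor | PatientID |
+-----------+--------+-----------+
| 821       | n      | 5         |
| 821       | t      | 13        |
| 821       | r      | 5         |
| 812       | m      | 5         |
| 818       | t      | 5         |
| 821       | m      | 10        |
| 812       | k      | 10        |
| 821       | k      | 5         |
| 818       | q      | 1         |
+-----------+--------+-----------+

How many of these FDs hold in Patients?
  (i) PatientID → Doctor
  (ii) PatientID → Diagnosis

(i) PatientID → Doctor: PatientID=5: 5 rows → Doctor takes values {n, r, m, t, k} — violation; PatientID=10: 2 rows → Doctor takes values {m, k} — violation — fails.
(ii) PatientID → Diagnosis: PatientID=5: 5 rows → Diagnosis takes values {821, 812, 818} — violation; PatientID=10: 2 rows → Diagnosis takes values {821, 812} — violation — fails.
None of the 2 dependencies hold.

0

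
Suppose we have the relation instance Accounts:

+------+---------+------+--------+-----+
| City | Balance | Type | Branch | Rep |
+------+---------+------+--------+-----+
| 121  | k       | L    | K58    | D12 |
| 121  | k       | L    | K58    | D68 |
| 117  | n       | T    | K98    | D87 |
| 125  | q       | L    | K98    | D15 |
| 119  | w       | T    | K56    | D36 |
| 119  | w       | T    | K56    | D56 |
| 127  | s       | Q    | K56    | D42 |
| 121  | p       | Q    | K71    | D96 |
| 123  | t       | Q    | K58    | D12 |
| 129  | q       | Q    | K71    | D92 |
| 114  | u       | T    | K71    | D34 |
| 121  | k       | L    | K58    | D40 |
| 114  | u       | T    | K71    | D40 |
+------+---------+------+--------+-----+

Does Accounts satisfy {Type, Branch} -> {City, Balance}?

No

(Type=L, Branch=K58): 3 rows → {City,Balance} = (121, k), (121, k), (121, k) ✓
(Type=T, Branch=K98): 1 row → {City,Balance} = (117, n) ✓
(Type=L, Branch=K98): 1 row → {City,Balance} = (125, q) ✓
(Type=T, Branch=K56): 2 rows → {City,Balance} = (119, w), (119, w) ✓
(Type=Q, Branch=K56): 1 row → {City,Balance} = (127, s) ✓
(Type=Q, Branch=K71): 2 rows → {City,Balance} takes values {(121, p), (129, q)} — violation
(Type=Q, Branch=K58): 1 row → {City,Balance} = (123, t) ✓
(Type=T, Branch=K71): 2 rows → {City,Balance} = (114, u), (114, u) ✓
Two rows agree on {Type, Branch} but differ on {City, Balance}, so {Type, Branch} -> {City, Balance} does not hold.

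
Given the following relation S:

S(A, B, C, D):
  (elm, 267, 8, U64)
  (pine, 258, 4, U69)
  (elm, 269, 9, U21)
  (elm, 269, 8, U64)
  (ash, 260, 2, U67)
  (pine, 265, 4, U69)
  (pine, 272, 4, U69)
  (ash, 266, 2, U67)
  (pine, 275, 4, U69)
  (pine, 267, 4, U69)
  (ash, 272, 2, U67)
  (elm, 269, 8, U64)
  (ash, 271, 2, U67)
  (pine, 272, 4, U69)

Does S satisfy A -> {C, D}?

No

A=elm: 4 rows → {C,D} takes values {(8, U64), (9, U21)} — violation
A=pine: 6 rows → {C,D} = (4, U69), (4, U69), (4, U69), (4, U69), (4, U69), (4, U69) ✓
A=ash: 4 rows → {C,D} = (2, U67), (2, U67), (2, U67), (2, U67) ✓
Two rows agree on A but differ on {C, D}, so A -> {C, D} does not hold.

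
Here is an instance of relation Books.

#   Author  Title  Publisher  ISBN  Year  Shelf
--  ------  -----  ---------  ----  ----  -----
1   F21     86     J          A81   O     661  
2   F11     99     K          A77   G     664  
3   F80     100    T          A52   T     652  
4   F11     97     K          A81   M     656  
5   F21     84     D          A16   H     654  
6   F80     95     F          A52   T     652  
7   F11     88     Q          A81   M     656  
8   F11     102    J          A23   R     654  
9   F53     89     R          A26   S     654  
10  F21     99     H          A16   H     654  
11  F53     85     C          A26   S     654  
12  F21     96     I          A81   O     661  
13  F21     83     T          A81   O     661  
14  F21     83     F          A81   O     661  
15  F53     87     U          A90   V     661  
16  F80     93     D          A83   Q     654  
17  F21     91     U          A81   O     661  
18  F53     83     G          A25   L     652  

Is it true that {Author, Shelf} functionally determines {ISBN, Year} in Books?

(Author=F21, Shelf=661): rows 1, 12, 13, 14, 17 → {ISBN,Year} = (A81, O), (A81, O), (A81, O), (A81, O), (A81, O) ✓
(Author=F11, Shelf=664): row 2 → {ISBN,Year} = (A77, G) ✓
(Author=F80, Shelf=652): rows 3, 6 → {ISBN,Year} = (A52, T), (A52, T) ✓
(Author=F11, Shelf=656): rows 4, 7 → {ISBN,Year} = (A81, M), (A81, M) ✓
(Author=F21, Shelf=654): rows 5, 10 → {ISBN,Year} = (A16, H), (A16, H) ✓
(Author=F11, Shelf=654): row 8 → {ISBN,Year} = (A23, R) ✓
(Author=F53, Shelf=654): rows 9, 11 → {ISBN,Year} = (A26, S), (A26, S) ✓
(Author=F53, Shelf=661): row 15 → {ISBN,Year} = (A90, V) ✓
(Author=F80, Shelf=654): row 16 → {ISBN,Year} = (A83, Q) ✓
(Author=F53, Shelf=652): row 18 → {ISBN,Year} = (A25, L) ✓
Every {Author, Shelf} value is associated with a single {ISBN, Year} value, so {Author, Shelf} -> {ISBN, Year} holds.

Yes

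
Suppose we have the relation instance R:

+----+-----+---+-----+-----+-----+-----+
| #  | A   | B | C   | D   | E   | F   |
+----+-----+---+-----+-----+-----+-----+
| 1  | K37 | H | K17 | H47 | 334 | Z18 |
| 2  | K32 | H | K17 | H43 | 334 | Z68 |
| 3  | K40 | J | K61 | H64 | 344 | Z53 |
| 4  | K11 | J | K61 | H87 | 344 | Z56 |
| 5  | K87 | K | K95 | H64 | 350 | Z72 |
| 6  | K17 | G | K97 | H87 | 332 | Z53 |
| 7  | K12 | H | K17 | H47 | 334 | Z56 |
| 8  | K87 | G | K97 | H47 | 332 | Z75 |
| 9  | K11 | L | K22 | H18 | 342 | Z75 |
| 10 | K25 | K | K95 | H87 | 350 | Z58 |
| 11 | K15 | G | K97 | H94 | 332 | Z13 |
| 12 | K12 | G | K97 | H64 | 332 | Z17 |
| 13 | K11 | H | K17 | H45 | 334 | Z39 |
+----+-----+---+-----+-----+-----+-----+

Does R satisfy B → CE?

B=H: rows 1, 2, 7, 13 → {C,E} = (K17, 334), (K17, 334), (K17, 334), (K17, 334) ✓
B=J: rows 3, 4 → {C,E} = (K61, 344), (K61, 344) ✓
B=K: rows 5, 10 → {C,E} = (K95, 350), (K95, 350) ✓
B=G: rows 6, 8, 11, 12 → {C,E} = (K97, 332), (K97, 332), (K97, 332), (K97, 332) ✓
B=L: row 9 → {C,E} = (K22, 342) ✓
Every B value is associated with a single CE value, so B → CE holds.

Yes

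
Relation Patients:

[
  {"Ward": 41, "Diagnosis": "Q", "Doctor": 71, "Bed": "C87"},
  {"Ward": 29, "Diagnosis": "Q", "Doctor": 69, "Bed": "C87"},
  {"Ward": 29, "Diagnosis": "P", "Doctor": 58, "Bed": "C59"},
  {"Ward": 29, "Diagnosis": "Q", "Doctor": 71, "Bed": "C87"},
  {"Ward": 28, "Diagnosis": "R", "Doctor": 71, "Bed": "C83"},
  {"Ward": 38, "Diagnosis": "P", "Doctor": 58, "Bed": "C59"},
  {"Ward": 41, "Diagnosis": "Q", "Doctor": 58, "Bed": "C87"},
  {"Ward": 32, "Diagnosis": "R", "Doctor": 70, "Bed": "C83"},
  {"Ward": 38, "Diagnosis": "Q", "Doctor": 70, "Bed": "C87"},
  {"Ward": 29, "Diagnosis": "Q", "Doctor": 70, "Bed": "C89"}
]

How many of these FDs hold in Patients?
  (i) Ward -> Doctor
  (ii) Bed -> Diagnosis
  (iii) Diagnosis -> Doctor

1

(i) Ward -> Doctor: Ward=41: 2 rows → Doctor takes values {71, 58} — violation; Ward=29: 4 rows → Doctor takes values {69, 58, 71, 70} — violation; Ward=38: 2 rows → Doctor takes values {58, 70} — violation — fails.
(ii) Bed -> Diagnosis: every LHS value maps to a single RHS value — holds.
(iii) Diagnosis -> Doctor: Diagnosis=Q: 6 rows → Doctor takes values {71, 69, 58, 70} — violation; Diagnosis=R: 2 rows → Doctor takes values {71, 70} — violation — fails.
1 of the 3 dependencies holds.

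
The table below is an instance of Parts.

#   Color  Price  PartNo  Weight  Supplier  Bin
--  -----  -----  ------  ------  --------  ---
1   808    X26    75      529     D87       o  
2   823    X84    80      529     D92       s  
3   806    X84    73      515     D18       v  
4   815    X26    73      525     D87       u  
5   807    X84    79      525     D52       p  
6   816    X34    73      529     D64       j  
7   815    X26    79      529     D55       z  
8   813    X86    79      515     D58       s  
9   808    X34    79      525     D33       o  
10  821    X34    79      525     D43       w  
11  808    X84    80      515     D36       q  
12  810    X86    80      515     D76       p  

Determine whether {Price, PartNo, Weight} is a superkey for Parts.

Rows 9 and 10 have the same {Price, PartNo, Weight} value (Price=X34, PartNo=79, Weight=525) but are distinct tuples, so {Price, PartNo, Weight} does not determine every attribute — not a superkey.

No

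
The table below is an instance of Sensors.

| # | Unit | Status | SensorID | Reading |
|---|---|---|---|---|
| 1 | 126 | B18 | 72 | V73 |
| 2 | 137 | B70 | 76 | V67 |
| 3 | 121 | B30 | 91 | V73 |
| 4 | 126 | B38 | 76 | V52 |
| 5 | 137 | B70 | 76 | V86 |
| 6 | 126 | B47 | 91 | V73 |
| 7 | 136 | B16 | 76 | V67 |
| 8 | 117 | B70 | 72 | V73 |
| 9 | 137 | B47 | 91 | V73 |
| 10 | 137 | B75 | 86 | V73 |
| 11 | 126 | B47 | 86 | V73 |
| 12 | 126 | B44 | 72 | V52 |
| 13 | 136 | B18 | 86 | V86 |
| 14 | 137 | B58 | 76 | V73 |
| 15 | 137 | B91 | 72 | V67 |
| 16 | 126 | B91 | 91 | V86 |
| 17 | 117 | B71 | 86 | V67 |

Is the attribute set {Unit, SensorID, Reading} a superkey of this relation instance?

Yes

All 17 rows have distinct {Unit, SensorID, Reading} values, so {Unit, SensorID, Reading} → (all attributes) holds and {Unit, SensorID, Reading} is a superkey.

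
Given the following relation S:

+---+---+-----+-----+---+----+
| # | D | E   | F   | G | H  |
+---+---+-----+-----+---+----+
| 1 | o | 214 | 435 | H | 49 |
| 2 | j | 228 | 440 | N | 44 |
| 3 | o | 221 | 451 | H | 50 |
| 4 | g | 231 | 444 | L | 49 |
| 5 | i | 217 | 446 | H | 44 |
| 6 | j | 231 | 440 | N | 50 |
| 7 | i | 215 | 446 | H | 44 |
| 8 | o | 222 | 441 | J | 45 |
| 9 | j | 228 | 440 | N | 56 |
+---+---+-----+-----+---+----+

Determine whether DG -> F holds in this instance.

No

(D=o, G=H): rows 1, 3 → F takes values {435, 451} — violation
(D=j, G=N): rows 2, 6, 9 → F = 440, 440, 440 ✓
(D=g, G=L): row 4 → F = 444 ✓
(D=i, G=H): rows 5, 7 → F = 446, 446 ✓
(D=o, G=J): row 8 → F = 441 ✓
Two rows agree on DG but differ on F, so DG -> F does not hold.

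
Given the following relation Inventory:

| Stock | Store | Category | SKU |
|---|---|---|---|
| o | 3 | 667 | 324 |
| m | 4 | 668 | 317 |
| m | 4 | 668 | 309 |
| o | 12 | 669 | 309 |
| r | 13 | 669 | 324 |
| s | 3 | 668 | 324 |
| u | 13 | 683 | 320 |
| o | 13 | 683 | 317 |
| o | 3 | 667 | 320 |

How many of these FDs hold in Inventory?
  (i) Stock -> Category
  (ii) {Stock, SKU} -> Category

(i) Stock -> Category: Stock=o: 4 rows → Category takes values {667, 669, 683} — violation — fails.
(ii) {Stock, SKU} -> Category: every LHS value maps to a single RHS value — holds.
1 of the 2 dependencies holds.

1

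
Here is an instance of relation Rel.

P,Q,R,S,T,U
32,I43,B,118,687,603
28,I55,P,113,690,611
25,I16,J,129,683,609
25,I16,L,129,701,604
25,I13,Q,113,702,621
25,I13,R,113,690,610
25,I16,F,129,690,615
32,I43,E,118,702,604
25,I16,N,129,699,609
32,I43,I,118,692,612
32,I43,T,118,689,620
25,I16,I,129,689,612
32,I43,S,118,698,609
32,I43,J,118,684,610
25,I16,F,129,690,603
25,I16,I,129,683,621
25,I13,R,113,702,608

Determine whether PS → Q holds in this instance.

Yes

(P=32, S=118): 6 rows → Q = I43, I43, I43, I43, I43, I43 ✓
(P=28, S=113): 1 row → Q = I55 ✓
(P=25, S=129): 7 rows → Q = I16, I16, I16, I16, I16, I16, I16 ✓
(P=25, S=113): 3 rows → Q = I13, I13, I13 ✓
Every PS value is associated with a single Q value, so PS → Q holds.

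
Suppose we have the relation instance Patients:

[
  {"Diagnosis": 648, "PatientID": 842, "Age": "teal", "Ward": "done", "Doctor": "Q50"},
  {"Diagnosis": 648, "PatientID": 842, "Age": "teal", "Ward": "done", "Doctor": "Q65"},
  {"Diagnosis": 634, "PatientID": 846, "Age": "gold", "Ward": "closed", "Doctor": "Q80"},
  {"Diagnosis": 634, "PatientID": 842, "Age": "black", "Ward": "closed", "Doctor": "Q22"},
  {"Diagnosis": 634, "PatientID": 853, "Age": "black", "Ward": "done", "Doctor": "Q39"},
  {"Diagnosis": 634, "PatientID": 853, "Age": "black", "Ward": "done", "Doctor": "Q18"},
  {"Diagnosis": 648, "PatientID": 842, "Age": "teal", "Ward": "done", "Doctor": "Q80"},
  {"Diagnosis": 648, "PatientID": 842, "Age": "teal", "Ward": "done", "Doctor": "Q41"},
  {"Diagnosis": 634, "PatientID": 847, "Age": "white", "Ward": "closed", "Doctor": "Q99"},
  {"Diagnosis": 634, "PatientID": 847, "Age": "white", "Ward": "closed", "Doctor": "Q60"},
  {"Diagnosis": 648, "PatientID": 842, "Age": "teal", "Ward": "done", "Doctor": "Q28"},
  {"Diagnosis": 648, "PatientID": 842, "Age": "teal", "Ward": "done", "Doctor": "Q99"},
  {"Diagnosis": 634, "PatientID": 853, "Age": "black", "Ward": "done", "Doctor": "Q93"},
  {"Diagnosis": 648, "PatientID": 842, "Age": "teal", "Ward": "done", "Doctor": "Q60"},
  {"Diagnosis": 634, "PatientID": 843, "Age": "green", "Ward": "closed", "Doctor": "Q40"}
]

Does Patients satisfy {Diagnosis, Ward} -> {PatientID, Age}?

(Diagnosis=648, Ward=done): 7 rows → {PatientID,Age} = (842, teal), (842, teal), (842, teal), (842, teal), (842, teal), (842, teal), (842, teal) ✓
(Diagnosis=634, Ward=closed): 5 rows → {PatientID,Age} takes values {(846, gold), (842, black), (847, white), (843, green)} — violation
(Diagnosis=634, Ward=done): 3 rows → {PatientID,Age} = (853, black), (853, black), (853, black) ✓
Two rows agree on {Diagnosis, Ward} but differ on {PatientID, Age}, so {Diagnosis, Ward} -> {PatientID, Age} does not hold.

No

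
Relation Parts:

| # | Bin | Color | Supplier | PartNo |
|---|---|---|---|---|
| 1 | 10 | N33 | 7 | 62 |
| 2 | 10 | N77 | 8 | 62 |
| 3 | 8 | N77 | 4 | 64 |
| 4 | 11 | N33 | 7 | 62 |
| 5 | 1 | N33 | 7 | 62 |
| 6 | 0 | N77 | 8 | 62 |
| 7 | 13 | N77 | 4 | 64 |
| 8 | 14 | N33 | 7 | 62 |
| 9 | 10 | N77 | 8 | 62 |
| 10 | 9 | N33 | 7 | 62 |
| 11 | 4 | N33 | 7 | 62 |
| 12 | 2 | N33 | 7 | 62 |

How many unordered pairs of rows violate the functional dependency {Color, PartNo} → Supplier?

(Color=N33, PartNo=62): all 7 rows agree on Supplier — 0 pairs.
(Color=N77, PartNo=62): all 3 rows agree on Supplier — 0 pairs.
(Color=N77, PartNo=64): all 2 rows agree on Supplier — 0 pairs.

0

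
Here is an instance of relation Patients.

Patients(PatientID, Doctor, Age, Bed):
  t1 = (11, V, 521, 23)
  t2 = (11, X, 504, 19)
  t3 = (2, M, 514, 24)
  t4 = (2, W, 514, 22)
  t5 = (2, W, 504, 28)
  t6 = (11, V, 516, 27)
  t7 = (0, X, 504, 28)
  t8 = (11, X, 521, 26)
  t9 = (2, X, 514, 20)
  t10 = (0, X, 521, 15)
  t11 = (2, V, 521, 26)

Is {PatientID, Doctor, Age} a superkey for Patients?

All 11 rows have distinct {PatientID, Doctor, Age} values, so {PatientID, Doctor, Age} → (all attributes) holds and {PatientID, Doctor, Age} is a superkey.

Yes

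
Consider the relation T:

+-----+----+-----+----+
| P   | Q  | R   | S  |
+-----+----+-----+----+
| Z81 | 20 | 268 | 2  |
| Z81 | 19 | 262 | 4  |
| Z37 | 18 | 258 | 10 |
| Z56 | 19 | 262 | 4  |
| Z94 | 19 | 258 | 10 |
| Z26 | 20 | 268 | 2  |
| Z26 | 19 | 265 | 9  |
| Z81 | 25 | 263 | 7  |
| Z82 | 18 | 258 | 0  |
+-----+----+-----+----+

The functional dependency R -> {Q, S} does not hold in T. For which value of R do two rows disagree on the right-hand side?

R=268: 2 rows → {Q,S} = (20, 2), (20, 2) ✓
R=262: 2 rows → {Q,S} = (19, 4), (19, 4) ✓
R=258: 3 rows → {Q,S} takes values {(18, 10), (19, 10), (18, 0)} — violation
R=265: 1 row → {Q,S} = (19, 9) ✓
R=263: 1 row → {Q,S} = (25, 7) ✓
The only R value with inconsistent RHS is R=258.

258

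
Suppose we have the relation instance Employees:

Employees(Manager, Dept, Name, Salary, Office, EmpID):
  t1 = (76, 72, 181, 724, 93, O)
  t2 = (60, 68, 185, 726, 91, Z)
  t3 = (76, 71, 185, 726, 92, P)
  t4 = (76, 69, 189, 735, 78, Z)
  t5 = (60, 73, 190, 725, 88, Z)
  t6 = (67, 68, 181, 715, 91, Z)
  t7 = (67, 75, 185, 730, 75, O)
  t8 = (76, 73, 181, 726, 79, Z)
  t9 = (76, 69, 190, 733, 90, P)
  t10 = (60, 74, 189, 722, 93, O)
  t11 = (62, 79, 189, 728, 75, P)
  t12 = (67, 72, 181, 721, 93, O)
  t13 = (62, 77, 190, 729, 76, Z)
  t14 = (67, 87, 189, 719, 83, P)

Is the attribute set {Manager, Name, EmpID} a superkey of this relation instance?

All 14 rows have distinct {Manager, Name, EmpID} values, so {Manager, Name, EmpID} → (all attributes) holds and {Manager, Name, EmpID} is a superkey.

Yes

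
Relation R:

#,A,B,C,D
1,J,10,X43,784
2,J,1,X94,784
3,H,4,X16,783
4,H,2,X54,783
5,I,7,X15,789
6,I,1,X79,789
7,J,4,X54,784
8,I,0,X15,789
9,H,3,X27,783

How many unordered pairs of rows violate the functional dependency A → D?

0

A=J: all 3 rows agree on D — 0 pairs.
A=H: all 3 rows agree on D — 0 pairs.
A=I: all 3 rows agree on D — 0 pairs.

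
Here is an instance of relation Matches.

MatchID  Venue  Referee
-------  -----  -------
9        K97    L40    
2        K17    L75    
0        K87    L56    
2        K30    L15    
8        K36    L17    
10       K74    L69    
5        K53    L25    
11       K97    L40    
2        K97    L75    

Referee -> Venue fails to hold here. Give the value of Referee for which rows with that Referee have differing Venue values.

L75

Referee=L40: 2 rows → Venue = K97, K97 ✓
Referee=L75: 2 rows → Venue takes values {K17, K97} — violation
Referee=L56: 1 row → Venue = K87 ✓
Referee=L15: 1 row → Venue = K30 ✓
Referee=L17: 1 row → Venue = K36 ✓
Referee=L69: 1 row → Venue = K74 ✓
Referee=L25: 1 row → Venue = K53 ✓
The only Referee value with inconsistent Venue is Referee=L75.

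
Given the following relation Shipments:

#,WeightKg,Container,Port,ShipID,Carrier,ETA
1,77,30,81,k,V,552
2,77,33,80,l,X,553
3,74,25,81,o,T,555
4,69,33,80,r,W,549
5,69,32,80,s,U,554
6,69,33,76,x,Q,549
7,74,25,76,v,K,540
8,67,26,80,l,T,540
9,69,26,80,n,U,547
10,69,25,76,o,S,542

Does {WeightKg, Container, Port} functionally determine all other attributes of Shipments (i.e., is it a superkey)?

Yes

All 10 rows have distinct {WeightKg, Container, Port} values, so {WeightKg, Container, Port} → (all attributes) holds and {WeightKg, Container, Port} is a superkey.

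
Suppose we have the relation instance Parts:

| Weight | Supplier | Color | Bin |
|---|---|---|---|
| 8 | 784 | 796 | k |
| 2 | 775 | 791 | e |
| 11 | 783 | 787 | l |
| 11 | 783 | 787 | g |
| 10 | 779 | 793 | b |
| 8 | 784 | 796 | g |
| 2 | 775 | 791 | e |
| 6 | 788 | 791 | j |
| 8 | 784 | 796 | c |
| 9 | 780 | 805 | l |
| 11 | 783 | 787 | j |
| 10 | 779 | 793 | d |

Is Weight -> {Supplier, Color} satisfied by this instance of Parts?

Yes

Weight=8: 3 rows → {Supplier,Color} = (784, 796), (784, 796), (784, 796) ✓
Weight=2: 2 rows → {Supplier,Color} = (775, 791), (775, 791) ✓
Weight=11: 3 rows → {Supplier,Color} = (783, 787), (783, 787), (783, 787) ✓
Weight=10: 2 rows → {Supplier,Color} = (779, 793), (779, 793) ✓
Weight=6: 1 row → {Supplier,Color} = (788, 791) ✓
Weight=9: 1 row → {Supplier,Color} = (780, 805) ✓
Every Weight value is associated with a single {Supplier, Color} value, so Weight -> {Supplier, Color} holds.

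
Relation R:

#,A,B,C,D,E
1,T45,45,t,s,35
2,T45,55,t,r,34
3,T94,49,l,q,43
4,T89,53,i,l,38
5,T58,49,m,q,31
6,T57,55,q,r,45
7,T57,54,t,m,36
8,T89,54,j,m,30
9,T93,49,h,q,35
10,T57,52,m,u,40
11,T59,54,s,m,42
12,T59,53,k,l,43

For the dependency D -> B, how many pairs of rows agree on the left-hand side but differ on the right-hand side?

0

D=r: all 2 rows agree on B — 0 pairs.
D=q: all 3 rows agree on B — 0 pairs.
D=l: all 2 rows agree on B — 0 pairs.
D=m: all 3 rows agree on B — 0 pairs.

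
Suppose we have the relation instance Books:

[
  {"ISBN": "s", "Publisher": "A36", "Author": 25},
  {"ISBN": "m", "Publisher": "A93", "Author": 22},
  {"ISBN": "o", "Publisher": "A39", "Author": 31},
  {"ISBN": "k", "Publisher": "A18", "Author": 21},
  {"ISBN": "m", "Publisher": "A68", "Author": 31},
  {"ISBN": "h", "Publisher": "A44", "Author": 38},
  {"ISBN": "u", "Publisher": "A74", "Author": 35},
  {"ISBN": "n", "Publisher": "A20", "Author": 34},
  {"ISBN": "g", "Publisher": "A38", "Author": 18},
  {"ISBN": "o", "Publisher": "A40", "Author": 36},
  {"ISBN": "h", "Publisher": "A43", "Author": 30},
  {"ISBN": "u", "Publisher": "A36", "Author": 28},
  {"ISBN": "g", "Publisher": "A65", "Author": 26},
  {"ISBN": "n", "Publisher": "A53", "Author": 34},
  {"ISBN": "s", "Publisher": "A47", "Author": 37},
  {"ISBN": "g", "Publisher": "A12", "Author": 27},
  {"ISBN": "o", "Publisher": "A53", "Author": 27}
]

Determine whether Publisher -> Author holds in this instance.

Publisher=A36: 2 rows → Author takes values {25, 28} — violation
Publisher=A93: 1 row → Author = 22 ✓
Publisher=A39: 1 row → Author = 31 ✓
Publisher=A18: 1 row → Author = 21 ✓
Publisher=A68: 1 row → Author = 31 ✓
Publisher=A44: 1 row → Author = 38 ✓
Publisher=A74: 1 row → Author = 35 ✓
Publisher=A20: 1 row → Author = 34 ✓
Publisher=A38: 1 row → Author = 18 ✓
Publisher=A40: 1 row → Author = 36 ✓
Publisher=A43: 1 row → Author = 30 ✓
Publisher=A65: 1 row → Author = 26 ✓
Publisher=A53: 2 rows → Author takes values {34, 27} — violation
Publisher=A47: 1 row → Author = 37 ✓
Publisher=A12: 1 row → Author = 27 ✓
Two rows agree on Publisher but differ on Author, so Publisher -> Author does not hold.

No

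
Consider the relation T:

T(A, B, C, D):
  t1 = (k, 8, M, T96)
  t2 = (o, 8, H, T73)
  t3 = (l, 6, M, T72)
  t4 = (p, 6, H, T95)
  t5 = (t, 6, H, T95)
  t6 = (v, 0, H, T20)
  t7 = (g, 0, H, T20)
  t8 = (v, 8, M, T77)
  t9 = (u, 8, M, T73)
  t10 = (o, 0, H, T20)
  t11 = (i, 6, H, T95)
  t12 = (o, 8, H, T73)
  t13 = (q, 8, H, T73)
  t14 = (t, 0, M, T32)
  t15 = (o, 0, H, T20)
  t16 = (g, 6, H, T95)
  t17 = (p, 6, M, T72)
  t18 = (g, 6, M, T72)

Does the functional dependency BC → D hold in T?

No

(B=8, C=M): rows 1, 8, 9 → D takes values {T96, T77, T73} — violation
(B=8, C=H): rows 2, 12, 13 → D = T73, T73, T73 ✓
(B=6, C=M): rows 3, 17, 18 → D = T72, T72, T72 ✓
(B=6, C=H): rows 4, 5, 11, 16 → D = T95, T95, T95, T95 ✓
(B=0, C=H): rows 6, 7, 10, 15 → D = T20, T20, T20, T20 ✓
(B=0, C=M): row 14 → D = T32 ✓
Two rows agree on BC but differ on D, so BC → D does not hold.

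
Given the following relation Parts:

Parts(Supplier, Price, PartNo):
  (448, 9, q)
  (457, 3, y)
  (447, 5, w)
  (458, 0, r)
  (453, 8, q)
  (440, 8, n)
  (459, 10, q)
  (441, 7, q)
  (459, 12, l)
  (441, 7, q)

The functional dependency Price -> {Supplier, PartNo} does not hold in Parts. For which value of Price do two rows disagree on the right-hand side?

8

Price=9: 1 row → {Supplier,PartNo} = (448, q) ✓
Price=3: 1 row → {Supplier,PartNo} = (457, y) ✓
Price=5: 1 row → {Supplier,PartNo} = (447, w) ✓
Price=0: 1 row → {Supplier,PartNo} = (458, r) ✓
Price=8: 2 rows → {Supplier,PartNo} takes values {(453, q), (440, n)} — violation
Price=10: 1 row → {Supplier,PartNo} = (459, q) ✓
Price=7: 2 rows → {Supplier,PartNo} = (441, q), (441, q) ✓
Price=12: 1 row → {Supplier,PartNo} = (459, l) ✓
The only Price value with inconsistent RHS is Price=8.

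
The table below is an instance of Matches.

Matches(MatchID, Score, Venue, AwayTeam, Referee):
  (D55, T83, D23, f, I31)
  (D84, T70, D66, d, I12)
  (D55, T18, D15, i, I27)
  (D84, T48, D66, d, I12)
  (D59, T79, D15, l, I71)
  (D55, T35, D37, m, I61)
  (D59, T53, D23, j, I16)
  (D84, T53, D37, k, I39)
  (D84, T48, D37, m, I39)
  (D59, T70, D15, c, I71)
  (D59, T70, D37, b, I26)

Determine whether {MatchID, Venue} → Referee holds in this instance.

Yes

(MatchID=D55, Venue=D23): 1 row → Referee = I31 ✓
(MatchID=D84, Venue=D66): 2 rows → Referee = I12, I12 ✓
(MatchID=D55, Venue=D15): 1 row → Referee = I27 ✓
(MatchID=D59, Venue=D15): 2 rows → Referee = I71, I71 ✓
(MatchID=D55, Venue=D37): 1 row → Referee = I61 ✓
(MatchID=D59, Venue=D23): 1 row → Referee = I16 ✓
(MatchID=D84, Venue=D37): 2 rows → Referee = I39, I39 ✓
(MatchID=D59, Venue=D37): 1 row → Referee = I26 ✓
Every {MatchID, Venue} value is associated with a single Referee value, so {MatchID, Venue} → Referee holds.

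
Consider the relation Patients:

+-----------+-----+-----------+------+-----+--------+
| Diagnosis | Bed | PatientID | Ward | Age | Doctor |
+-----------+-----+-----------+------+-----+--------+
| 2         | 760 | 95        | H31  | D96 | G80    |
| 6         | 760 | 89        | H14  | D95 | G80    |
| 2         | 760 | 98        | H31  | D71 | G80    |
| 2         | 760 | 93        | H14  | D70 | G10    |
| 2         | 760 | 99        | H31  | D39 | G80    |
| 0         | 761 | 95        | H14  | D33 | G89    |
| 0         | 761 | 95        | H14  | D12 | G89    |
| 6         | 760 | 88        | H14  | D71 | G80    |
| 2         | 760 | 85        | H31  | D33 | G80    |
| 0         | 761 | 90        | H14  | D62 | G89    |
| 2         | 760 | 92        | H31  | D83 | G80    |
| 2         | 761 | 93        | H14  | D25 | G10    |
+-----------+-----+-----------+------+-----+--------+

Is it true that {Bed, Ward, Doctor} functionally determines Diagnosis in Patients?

Yes

(Bed=760, Ward=H31, Doctor=G80): 5 rows → Diagnosis = 2, 2, 2, 2, 2 ✓
(Bed=760, Ward=H14, Doctor=G80): 2 rows → Diagnosis = 6, 6 ✓
(Bed=760, Ward=H14, Doctor=G10): 1 row → Diagnosis = 2 ✓
(Bed=761, Ward=H14, Doctor=G89): 3 rows → Diagnosis = 0, 0, 0 ✓
(Bed=761, Ward=H14, Doctor=G10): 1 row → Diagnosis = 2 ✓
Every {Bed, Ward, Doctor} value is associated with a single Diagnosis value, so {Bed, Ward, Doctor} -> Diagnosis holds.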